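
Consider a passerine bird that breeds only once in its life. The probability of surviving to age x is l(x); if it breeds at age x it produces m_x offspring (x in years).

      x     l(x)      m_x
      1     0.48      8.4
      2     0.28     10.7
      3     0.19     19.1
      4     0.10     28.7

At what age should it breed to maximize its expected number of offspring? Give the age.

Expected offspring if breeding at age x = l(x) × m_x:
  age 1: 0.48 × 8.4 = 4.032
  age 2: 0.28 × 10.7 = 2.996
  age 3: 0.19 × 19.1 = 3.629
  age 4: 0.10 × 28.7 = 2.870
Maximum at age 1 (4.032).

1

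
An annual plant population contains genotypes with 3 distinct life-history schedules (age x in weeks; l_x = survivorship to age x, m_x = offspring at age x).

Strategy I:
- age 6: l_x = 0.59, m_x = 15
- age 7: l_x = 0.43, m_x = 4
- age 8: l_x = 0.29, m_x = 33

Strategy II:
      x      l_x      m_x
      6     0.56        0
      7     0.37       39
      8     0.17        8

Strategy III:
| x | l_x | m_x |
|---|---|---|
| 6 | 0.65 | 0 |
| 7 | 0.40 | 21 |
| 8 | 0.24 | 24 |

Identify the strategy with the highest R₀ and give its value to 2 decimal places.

20.14

Strategy I: R₀ = 0.59×15 + 0.43×4 + 0.29×33 = 20.1400
Strategy II: R₀ = 0.56×0 + 0.37×39 + 0.17×8 = 15.7900
Strategy III: R₀ = 0.65×0 + 0.40×21 + 0.24×24 = 14.1600
Highest R₀: strategy I with 20.1400.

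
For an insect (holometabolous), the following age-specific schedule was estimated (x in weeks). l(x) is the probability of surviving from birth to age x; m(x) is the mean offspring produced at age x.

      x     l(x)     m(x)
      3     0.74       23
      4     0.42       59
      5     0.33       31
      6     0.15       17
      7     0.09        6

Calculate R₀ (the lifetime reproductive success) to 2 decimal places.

R₀ = Σ l(x) m(x):
  age 3: 0.74 × 23 = 17.0200
  age 4: 0.42 × 59 = 24.7800
  age 5: 0.33 × 31 = 10.2300
  age 6: 0.15 × 17 = 2.5500
  age 7: 0.09 × 6 = 0.5400
R₀ = 17.0200 + 24.7800 + 10.2300 + 2.5500 + 0.5400 = 55.1200

55.12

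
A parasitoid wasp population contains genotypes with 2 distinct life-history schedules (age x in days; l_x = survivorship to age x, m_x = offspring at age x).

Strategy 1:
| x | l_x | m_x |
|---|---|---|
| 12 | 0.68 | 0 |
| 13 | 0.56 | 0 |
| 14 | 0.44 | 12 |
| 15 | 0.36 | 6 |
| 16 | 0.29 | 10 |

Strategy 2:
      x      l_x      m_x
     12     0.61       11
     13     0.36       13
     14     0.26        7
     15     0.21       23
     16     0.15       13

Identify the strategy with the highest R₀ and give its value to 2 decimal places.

Strategy 1: R₀ = 0.68×0 + 0.56×0 + 0.44×12 + 0.36×6 + 0.29×10 = 10.3400
Strategy 2: R₀ = 0.61×11 + 0.36×13 + 0.26×7 + 0.21×23 + 0.15×13 = 19.9900
Highest R₀: strategy 2 with 19.9900.

19.99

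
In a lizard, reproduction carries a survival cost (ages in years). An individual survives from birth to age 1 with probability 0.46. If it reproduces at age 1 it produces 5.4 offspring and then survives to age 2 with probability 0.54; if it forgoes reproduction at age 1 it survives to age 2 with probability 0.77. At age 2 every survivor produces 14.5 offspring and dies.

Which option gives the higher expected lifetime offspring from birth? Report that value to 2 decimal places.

breed at age 1: R₀ = 0.46 × (5.4 + 0.54 × 14.5) = 0.46 × 13.2300 = 6.0858
delay to age 2: R₀ = 0.46 × (0.77 × 14.5) = 0.46 × 11.1650 = 5.1359
Higher: breed at age 1 (6.0858).

6.09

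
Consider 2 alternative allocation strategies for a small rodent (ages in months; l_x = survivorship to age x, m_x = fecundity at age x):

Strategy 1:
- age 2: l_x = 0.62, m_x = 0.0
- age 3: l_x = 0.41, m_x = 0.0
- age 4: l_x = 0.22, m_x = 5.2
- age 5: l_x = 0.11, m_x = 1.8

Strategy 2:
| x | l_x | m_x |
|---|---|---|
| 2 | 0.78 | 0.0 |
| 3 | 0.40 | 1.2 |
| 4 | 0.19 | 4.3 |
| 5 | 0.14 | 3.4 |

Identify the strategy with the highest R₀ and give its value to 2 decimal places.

1.77

Strategy 1: R₀ = 0.62×0.0 + 0.41×0.0 + 0.22×5.2 + 0.11×1.8 = 1.3420
Strategy 2: R₀ = 0.78×0.0 + 0.40×1.2 + 0.19×4.3 + 0.14×3.4 = 1.7730
Highest R₀: strategy 2 with 1.7730.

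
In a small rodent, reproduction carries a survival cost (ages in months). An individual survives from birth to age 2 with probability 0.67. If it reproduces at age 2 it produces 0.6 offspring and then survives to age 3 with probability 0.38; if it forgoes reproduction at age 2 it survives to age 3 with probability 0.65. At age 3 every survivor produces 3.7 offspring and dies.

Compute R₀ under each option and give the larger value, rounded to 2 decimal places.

1.61

breed at age 2: R₀ = 0.67 × (0.6 + 0.38 × 3.7) = 0.67 × 2.0060 = 1.3440
delay to age 3: R₀ = 0.67 × (0.65 × 3.7) = 0.67 × 2.4050 = 1.6114
Higher: delay to age 3 (1.6114).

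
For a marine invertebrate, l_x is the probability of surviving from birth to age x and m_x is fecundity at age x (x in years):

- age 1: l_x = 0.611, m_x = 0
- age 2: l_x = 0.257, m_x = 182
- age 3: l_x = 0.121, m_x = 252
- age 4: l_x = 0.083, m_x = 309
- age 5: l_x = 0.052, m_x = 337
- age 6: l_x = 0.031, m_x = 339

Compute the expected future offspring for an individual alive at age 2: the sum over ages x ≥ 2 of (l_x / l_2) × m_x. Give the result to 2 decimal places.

l_2 = 0.257. Conditional survival from age 2 to x is l_x / l_2.
  x=2: (0.257/0.257) × 182 = 182.0000
  x=3: (0.121/0.257) × 252 = 118.6459
  x=4: (0.083/0.257) × 309 = 99.7938
  x=5: (0.052/0.257) × 337 = 68.1868
  x=6: (0.031/0.257) × 339 = 40.8911
Sum = 182.0000 + 118.6459 + 99.7938 + 68.1868 + 40.8911 = 509.5175

509.52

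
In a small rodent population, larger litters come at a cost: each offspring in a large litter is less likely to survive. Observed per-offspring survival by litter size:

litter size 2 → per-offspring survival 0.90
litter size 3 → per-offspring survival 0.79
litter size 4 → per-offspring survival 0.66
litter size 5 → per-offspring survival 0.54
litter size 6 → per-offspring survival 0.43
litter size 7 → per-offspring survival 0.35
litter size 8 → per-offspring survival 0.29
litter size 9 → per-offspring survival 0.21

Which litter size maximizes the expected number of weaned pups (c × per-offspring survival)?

5

Expected weaned pups = c × s(c):
  c=2: 2 × 0.90 = 1.800
  c=3: 3 × 0.79 = 2.370
  c=4: 4 × 0.66 = 2.640
  c=5: 5 × 0.54 = 2.700
  c=6: 6 × 0.43 = 2.580
  c=7: 7 × 0.35 = 2.450
  c=8: 8 × 0.29 = 2.320
  c=9: 9 × 0.21 = 1.890
Maximum at c = 5 (2.700 weaned pups).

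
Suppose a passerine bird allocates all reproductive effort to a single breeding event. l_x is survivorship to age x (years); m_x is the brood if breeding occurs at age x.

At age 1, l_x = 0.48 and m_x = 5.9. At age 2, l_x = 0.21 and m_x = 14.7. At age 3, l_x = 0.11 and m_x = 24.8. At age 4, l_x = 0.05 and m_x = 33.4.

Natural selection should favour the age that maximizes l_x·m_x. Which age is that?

Expected offspring if breeding at age x = l_x × m_x:
  age 1: 0.48 × 5.9 = 2.832
  age 2: 0.21 × 14.7 = 3.087
  age 3: 0.11 × 24.8 = 2.728
  age 4: 0.05 × 33.4 = 1.670
Maximum at age 2 (3.087).

2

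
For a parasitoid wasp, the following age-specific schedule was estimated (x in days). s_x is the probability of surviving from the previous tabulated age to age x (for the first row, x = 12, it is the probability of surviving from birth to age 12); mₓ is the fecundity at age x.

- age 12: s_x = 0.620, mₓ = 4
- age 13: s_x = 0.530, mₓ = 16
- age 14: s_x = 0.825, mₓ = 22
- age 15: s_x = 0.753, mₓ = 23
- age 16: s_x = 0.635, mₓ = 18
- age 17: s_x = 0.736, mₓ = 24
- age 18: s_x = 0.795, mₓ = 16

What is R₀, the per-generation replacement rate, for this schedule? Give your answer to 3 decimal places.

Survivorship from birth: l_x = s_12·s_13·…·s_x.
  l_12 = 0.62000
  l_13 = 0.32860
  l_14 = 0.27109
  l_15 = 0.20413
  l_16 = 0.12963
  l_17 = 0.09540
  l_18 = 0.07585
R₀ = Σ l_x mₓ:
  age 12: 0.62000 × 4 = 2.4800
  age 13: 0.32860 × 16 = 5.2576
  age 14: 0.27109 × 22 = 5.9640
  age 15: 0.20413 × 23 = 4.6950
  age 16: 0.12963 × 18 = 2.3333
  age 17: 0.09540 × 24 = 2.2896
  age 18: 0.07585 × 16 = 1.2136
R₀ = 2.4800 + 5.2576 + 5.9640 + 4.6950 + 2.3333 + 2.2896 + 1.2136 = 24.2331

24.233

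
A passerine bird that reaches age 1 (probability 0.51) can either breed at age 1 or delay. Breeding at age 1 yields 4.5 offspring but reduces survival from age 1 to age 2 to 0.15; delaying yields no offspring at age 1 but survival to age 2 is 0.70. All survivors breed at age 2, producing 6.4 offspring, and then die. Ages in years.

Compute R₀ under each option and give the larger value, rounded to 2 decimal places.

2.78

breed at age 1: R₀ = 0.51 × (4.5 + 0.15 × 6.4) = 0.51 × 5.4600 = 2.7846
delay to age 2: R₀ = 0.51 × (0.70 × 6.4) = 0.51 × 4.4800 = 2.2848
Higher: breed at age 1 (2.7846).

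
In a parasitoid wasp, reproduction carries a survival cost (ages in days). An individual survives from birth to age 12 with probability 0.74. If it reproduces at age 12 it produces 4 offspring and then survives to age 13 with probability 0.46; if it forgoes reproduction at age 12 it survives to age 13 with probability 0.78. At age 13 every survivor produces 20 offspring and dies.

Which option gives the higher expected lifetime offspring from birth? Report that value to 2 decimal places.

11.54

breed at age 12: R₀ = 0.74 × (4 + 0.46 × 20) = 0.74 × 13.2000 = 9.7680
delay to age 13: R₀ = 0.74 × (0.78 × 20) = 0.74 × 15.6000 = 11.5440
Higher: delay to age 13 (11.5440).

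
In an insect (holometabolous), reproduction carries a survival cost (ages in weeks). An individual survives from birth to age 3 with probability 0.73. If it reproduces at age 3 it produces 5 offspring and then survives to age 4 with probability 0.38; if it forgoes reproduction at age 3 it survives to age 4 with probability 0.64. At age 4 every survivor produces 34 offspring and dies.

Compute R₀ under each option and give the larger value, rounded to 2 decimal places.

15.88

breed at age 3: R₀ = 0.73 × (5 + 0.38 × 34) = 0.73 × 17.9200 = 13.0816
delay to age 4: R₀ = 0.73 × (0.64 × 34) = 0.73 × 21.7600 = 15.8848
Higher: delay to age 4 (15.8848).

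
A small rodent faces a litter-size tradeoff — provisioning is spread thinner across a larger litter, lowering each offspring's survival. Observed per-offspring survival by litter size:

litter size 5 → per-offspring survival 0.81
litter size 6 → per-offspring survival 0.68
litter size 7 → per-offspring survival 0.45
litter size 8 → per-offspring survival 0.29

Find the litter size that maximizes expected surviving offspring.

6

Expected surviving offspring = c × s(c):
  c=5: 5 × 0.81 = 4.050
  c=6: 6 × 0.68 = 4.080
  c=7: 7 × 0.45 = 3.150
  c=8: 8 × 0.29 = 2.320
Maximum at c = 6 (4.080 surviving offspring).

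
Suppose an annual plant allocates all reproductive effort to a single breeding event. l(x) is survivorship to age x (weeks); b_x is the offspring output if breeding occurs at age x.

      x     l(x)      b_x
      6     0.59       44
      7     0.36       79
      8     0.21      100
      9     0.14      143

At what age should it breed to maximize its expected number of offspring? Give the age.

Expected offspring if breeding at age x = l(x) × b_x:
  age 6: 0.59 × 44 = 25.960
  age 7: 0.36 × 79 = 28.440
  age 8: 0.21 × 100 = 21.000
  age 9: 0.14 × 143 = 20.020
Maximum at age 7 (28.440).

7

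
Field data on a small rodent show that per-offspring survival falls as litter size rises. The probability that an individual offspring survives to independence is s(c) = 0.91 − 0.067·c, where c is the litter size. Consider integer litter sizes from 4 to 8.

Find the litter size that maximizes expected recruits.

Expected recruits = c × s(c):
  c=4: 4 × 0.642 = 2.568
  c=5: 5 × 0.575 = 2.875
  c=6: 6 × 0.508 = 3.048
  c=7: 7 × 0.441 = 3.087
  c=8: 8 × 0.374 = 2.992
Maximum at c = 7 (3.087 recruits).

7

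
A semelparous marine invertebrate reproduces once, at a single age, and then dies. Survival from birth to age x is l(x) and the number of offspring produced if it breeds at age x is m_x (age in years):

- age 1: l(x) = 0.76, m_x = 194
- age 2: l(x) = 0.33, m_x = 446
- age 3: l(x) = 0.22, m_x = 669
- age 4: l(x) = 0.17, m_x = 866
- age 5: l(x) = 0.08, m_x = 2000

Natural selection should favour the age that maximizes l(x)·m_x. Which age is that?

5

Expected offspring if breeding at age x = l(x) × m_x:
  age 1: 0.76 × 194 = 147.440
  age 2: 0.33 × 446 = 147.180
  age 3: 0.22 × 669 = 147.180
  age 4: 0.17 × 866 = 147.220
  age 5: 0.08 × 2000 = 160.000
Maximum at age 5 (160.000).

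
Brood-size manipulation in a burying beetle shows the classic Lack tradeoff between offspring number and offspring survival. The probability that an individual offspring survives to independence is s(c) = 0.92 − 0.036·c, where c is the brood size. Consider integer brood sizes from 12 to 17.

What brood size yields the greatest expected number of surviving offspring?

Expected surviving offspring = c × s(c):
  c=12: 12 × 0.488 = 5.856
  c=13: 13 × 0.452 = 5.876
  c=14: 14 × 0.416 = 5.824
  c=15: 15 × 0.380 = 5.700
  c=16: 16 × 0.344 = 5.504
  c=17: 17 × 0.308 = 5.236
Maximum at c = 13 (5.876 surviving offspring).

13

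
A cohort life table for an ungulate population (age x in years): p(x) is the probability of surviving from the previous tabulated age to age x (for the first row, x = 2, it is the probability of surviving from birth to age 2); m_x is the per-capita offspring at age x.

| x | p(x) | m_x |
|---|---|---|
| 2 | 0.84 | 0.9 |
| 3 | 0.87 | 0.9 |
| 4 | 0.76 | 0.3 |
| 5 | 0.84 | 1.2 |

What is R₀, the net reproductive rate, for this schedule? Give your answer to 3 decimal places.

2.140

Survivorship from birth: l_x = p_2·p_3·…·p_x.
  l_2 = 0.84000
  l_3 = 0.73080
  l_4 = 0.55541
  l_5 = 0.46654
R₀ = Σ l_x m_x:
  age 2: 0.84000 × 0.9 = 0.7560
  age 3: 0.73080 × 0.9 = 0.6577
  age 4: 0.55541 × 0.3 = 0.1666
  age 5: 0.46654 × 1.2 = 0.5598
R₀ = 0.7560 + 0.6577 + 0.1666 + 0.5598 = 2.1402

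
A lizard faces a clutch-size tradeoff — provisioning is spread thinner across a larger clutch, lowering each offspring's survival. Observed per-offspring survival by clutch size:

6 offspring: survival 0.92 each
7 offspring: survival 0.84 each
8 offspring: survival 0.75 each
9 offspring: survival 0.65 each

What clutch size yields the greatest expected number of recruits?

8

Expected recruits = c × s(c):
  c=6: 6 × 0.92 = 5.520
  c=7: 7 × 0.84 = 5.880
  c=8: 8 × 0.75 = 6.000
  c=9: 9 × 0.65 = 5.850
Maximum at c = 8 (6.000 recruits).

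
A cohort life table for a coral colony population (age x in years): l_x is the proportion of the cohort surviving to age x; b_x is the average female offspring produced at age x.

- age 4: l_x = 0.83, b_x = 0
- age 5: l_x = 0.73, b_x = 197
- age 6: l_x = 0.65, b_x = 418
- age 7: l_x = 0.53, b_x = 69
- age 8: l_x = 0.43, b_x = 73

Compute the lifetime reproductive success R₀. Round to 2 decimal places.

R₀ = Σ l_x b_x:
  age 4: 0.83 × 0 = 0.0000
  age 5: 0.73 × 197 = 143.8100
  age 6: 0.65 × 418 = 271.7000
  age 7: 0.53 × 69 = 36.5700
  age 8: 0.43 × 73 = 31.3900
R₀ = 0.0000 + 143.8100 + 271.7000 + 36.5700 + 31.3900 = 483.4700

483.47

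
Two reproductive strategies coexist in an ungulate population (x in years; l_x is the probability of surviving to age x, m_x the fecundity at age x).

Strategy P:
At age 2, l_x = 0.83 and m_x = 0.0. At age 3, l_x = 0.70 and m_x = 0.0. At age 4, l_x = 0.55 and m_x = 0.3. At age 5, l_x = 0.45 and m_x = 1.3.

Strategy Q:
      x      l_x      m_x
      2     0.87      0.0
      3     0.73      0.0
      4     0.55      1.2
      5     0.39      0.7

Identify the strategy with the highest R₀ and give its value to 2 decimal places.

Strategy P: R₀ = 0.83×0.0 + 0.70×0.0 + 0.55×0.3 + 0.45×1.3 = 0.7500
Strategy Q: R₀ = 0.87×0.0 + 0.73×0.0 + 0.55×1.2 + 0.39×0.7 = 0.9330
Highest R₀: strategy Q with 0.9330.

0.93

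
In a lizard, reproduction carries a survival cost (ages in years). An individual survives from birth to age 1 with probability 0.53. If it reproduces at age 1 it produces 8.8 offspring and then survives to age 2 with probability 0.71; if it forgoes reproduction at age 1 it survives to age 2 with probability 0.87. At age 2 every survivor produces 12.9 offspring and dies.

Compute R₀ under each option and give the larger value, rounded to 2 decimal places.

breed at age 1: R₀ = 0.53 × (8.8 + 0.71 × 12.9) = 0.53 × 17.9590 = 9.5183
delay to age 2: R₀ = 0.53 × (0.87 × 12.9) = 0.53 × 11.2230 = 5.9482
Higher: breed at age 1 (9.5183).

9.52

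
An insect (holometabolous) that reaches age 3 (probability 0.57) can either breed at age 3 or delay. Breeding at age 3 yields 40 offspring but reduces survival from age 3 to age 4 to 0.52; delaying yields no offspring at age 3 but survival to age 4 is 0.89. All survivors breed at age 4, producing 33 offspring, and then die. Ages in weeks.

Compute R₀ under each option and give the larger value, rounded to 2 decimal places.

breed at age 3: R₀ = 0.57 × (40 + 0.52 × 33) = 0.57 × 57.1600 = 32.5812
delay to age 4: R₀ = 0.57 × (0.89 × 33) = 0.57 × 29.3700 = 16.7409
Higher: breed at age 3 (32.5812).

32.58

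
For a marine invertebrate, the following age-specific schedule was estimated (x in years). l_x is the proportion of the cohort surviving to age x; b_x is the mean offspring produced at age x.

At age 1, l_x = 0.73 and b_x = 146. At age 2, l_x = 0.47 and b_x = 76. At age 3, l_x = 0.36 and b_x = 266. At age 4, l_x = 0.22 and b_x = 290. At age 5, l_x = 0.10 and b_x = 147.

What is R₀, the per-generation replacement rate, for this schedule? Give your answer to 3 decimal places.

R₀ = Σ l_x b_x:
  age 1: 0.73 × 146 = 106.5800
  age 2: 0.47 × 76 = 35.7200
  age 3: 0.36 × 266 = 95.7600
  age 4: 0.22 × 290 = 63.8000
  age 5: 0.10 × 147 = 14.7000
R₀ = 106.5800 + 35.7200 + 95.7600 + 63.8000 + 14.7000 = 316.5600

316.560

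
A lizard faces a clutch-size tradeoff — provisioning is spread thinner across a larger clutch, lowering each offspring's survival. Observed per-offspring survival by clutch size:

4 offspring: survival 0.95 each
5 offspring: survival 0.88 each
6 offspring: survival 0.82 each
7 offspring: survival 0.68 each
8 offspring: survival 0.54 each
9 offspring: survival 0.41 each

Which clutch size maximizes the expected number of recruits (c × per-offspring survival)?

Expected recruits = c × s(c):
  c=4: 4 × 0.95 = 3.800
  c=5: 5 × 0.88 = 4.400
  c=6: 6 × 0.82 = 4.920
  c=7: 7 × 0.68 = 4.760
  c=8: 8 × 0.54 = 4.320
  c=9: 9 × 0.41 = 3.690
Maximum at c = 6 (4.920 recruits).

6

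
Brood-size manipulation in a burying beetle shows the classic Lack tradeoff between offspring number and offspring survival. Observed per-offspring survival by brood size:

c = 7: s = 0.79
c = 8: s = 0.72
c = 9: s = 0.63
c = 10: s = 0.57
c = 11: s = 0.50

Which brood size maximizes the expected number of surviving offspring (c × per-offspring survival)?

Expected surviving offspring = c × s(c):
  c=7: 7 × 0.79 = 5.530
  c=8: 8 × 0.72 = 5.760
  c=9: 9 × 0.63 = 5.670
  c=10: 10 × 0.57 = 5.700
  c=11: 11 × 0.50 = 5.500
Maximum at c = 8 (5.760 surviving offspring).

8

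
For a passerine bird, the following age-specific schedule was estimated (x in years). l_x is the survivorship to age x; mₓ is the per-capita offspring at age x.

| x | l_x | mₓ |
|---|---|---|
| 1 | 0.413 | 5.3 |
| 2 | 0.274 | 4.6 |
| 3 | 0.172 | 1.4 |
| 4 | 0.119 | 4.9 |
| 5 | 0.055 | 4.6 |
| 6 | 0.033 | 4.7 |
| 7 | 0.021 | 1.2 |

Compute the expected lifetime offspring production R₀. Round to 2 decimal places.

R₀ = Σ l_x mₓ:
  age 1: 0.413 × 5.3 = 2.1889
  age 2: 0.274 × 4.6 = 1.2604
  age 3: 0.172 × 1.4 = 0.2408
  age 4: 0.119 × 4.9 = 0.5831
  age 5: 0.055 × 4.6 = 0.2530
  age 6: 0.033 × 4.7 = 0.1551
  age 7: 0.021 × 1.2 = 0.0252
R₀ = 2.1889 + 1.2604 + 0.2408 + 0.5831 + 0.2530 + 0.1551 + 0.0252 = 4.7065

4.71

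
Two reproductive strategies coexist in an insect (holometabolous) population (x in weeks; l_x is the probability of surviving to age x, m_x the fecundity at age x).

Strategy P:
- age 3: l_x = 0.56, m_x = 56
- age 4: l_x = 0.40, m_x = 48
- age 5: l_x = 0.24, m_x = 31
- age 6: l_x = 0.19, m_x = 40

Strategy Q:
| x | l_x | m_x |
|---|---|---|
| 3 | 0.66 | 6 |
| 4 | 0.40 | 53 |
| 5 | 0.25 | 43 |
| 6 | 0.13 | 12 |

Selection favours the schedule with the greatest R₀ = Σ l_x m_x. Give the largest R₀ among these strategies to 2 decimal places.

65.60

Strategy P: R₀ = 0.56×56 + 0.40×48 + 0.24×31 + 0.19×40 = 65.6000
Strategy Q: R₀ = 0.66×6 + 0.40×53 + 0.25×43 + 0.13×12 = 37.4700
Highest R₀: strategy P with 65.6000.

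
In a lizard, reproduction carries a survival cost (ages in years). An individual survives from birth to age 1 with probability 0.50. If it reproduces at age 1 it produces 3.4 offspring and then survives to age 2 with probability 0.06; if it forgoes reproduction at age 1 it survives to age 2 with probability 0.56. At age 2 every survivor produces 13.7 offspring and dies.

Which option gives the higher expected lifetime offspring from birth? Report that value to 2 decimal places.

3.84

breed at age 1: R₀ = 0.50 × (3.4 + 0.06 × 13.7) = 0.50 × 4.2220 = 2.1110
delay to age 2: R₀ = 0.50 × (0.56 × 13.7) = 0.50 × 7.6720 = 3.8360
Higher: delay to age 2 (3.8360).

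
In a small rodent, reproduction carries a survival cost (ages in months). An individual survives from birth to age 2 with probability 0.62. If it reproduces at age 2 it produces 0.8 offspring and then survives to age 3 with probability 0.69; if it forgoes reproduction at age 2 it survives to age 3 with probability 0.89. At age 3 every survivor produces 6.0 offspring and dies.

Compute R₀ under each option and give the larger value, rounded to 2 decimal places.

3.31

breed at age 2: R₀ = 0.62 × (0.8 + 0.69 × 6.0) = 0.62 × 4.9400 = 3.0628
delay to age 3: R₀ = 0.62 × (0.89 × 6.0) = 0.62 × 5.3400 = 3.3108
Higher: delay to age 3 (3.3108).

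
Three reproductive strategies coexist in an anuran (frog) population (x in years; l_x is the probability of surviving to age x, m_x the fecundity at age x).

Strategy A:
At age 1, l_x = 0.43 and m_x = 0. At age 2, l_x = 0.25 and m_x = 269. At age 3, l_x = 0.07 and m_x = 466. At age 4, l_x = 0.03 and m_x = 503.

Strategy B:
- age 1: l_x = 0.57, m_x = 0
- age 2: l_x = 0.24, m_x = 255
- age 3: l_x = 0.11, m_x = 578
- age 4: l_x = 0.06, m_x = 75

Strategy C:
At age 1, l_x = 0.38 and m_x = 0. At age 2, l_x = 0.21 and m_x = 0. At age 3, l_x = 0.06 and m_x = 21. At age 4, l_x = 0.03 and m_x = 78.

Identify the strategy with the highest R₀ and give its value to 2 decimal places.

Strategy A: R₀ = 0.43×0 + 0.25×269 + 0.07×466 + 0.03×503 = 114.9600
Strategy B: R₀ = 0.57×0 + 0.24×255 + 0.11×578 + 0.06×75 = 129.2800
Strategy C: R₀ = 0.38×0 + 0.21×0 + 0.06×21 + 0.03×78 = 3.6000
Highest R₀: strategy B with 129.2800.

129.28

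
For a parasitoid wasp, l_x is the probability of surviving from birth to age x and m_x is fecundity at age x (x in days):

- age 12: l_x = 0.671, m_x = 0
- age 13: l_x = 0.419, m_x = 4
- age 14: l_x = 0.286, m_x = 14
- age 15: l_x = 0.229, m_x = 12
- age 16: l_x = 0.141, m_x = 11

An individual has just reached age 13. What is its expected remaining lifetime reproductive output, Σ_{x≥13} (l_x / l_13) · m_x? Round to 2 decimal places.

l_13 = 0.419. Conditional survival from age 13 to x is l_x / l_13.
  x=13: (0.419/0.419) × 4 = 4.0000
  x=14: (0.286/0.419) × 14 = 9.5561
  x=15: (0.229/0.419) × 12 = 6.5585
  x=16: (0.141/0.419) × 11 = 3.7017
Sum = 4.0000 + 9.5561 + 6.5585 + 3.7017 = 23.8162

23.82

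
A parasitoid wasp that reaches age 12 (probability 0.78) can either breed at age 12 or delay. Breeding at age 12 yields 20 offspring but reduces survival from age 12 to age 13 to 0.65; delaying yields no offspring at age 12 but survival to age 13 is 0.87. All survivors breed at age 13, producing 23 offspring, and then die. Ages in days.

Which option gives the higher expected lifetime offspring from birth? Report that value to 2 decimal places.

breed at age 12: R₀ = 0.78 × (20 + 0.65 × 23) = 0.78 × 34.9500 = 27.2610
delay to age 13: R₀ = 0.78 × (0.87 × 23) = 0.78 × 20.0100 = 15.6078
Higher: breed at age 12 (27.2610).

27.26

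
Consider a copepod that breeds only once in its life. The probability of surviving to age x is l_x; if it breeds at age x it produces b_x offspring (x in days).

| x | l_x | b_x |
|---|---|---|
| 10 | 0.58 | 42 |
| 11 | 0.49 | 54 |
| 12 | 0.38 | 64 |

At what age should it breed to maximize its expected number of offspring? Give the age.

Expected offspring if breeding at age x = l_x × b_x:
  age 10: 0.58 × 42 = 24.360
  age 11: 0.49 × 54 = 26.460
  age 12: 0.38 × 64 = 24.320
Maximum at age 11 (26.460).

11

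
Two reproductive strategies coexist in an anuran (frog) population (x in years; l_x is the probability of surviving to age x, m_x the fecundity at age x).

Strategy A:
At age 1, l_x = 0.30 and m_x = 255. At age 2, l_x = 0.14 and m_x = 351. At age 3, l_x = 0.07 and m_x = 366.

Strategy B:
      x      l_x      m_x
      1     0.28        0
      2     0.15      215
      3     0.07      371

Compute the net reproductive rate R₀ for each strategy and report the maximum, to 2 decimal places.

Strategy A: R₀ = 0.30×255 + 0.14×351 + 0.07×366 = 151.2600
Strategy B: R₀ = 0.28×0 + 0.15×215 + 0.07×371 = 58.2200
Highest R₀: strategy A with 151.2600.

151.26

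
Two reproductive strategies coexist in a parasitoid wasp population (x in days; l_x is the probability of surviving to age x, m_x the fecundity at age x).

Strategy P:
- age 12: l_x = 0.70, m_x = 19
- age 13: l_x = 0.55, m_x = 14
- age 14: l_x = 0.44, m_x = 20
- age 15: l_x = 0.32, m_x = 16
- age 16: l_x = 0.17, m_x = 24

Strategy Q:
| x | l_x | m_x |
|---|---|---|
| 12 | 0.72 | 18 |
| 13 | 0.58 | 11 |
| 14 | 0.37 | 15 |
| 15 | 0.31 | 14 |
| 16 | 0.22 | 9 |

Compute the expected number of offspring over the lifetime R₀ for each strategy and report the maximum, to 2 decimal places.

39.00

Strategy P: R₀ = 0.70×19 + 0.55×14 + 0.44×20 + 0.32×16 + 0.17×24 = 39.0000
Strategy Q: R₀ = 0.72×18 + 0.58×11 + 0.37×15 + 0.31×14 + 0.22×9 = 31.2100
Highest R₀: strategy P with 39.0000.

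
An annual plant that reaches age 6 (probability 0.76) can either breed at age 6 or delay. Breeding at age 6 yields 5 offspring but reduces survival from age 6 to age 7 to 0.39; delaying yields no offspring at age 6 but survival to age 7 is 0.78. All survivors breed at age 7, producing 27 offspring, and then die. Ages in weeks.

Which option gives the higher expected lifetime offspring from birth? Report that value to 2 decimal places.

16.01

breed at age 6: R₀ = 0.76 × (5 + 0.39 × 27) = 0.76 × 15.5300 = 11.8028
delay to age 7: R₀ = 0.76 × (0.78 × 27) = 0.76 × 21.0600 = 16.0056
Higher: delay to age 7 (16.0056).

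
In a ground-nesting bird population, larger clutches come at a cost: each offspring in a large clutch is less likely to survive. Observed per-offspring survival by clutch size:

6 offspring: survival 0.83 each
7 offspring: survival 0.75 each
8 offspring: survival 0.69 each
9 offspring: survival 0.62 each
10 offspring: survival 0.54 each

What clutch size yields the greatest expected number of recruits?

9

Expected recruits = c × s(c):
  c=6: 6 × 0.83 = 4.980
  c=7: 7 × 0.75 = 5.250
  c=8: 8 × 0.69 = 5.520
  c=9: 9 × 0.62 = 5.580
  c=10: 10 × 0.54 = 5.400
Maximum at c = 9 (5.580 recruits).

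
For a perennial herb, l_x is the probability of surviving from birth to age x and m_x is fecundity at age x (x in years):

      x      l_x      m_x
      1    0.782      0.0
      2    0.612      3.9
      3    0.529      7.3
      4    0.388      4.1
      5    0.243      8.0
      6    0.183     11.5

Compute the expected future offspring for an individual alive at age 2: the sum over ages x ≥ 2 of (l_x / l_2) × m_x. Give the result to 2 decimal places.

19.42

l_2 = 0.612. Conditional survival from age 2 to x is l_x / l_2.
  x=2: (0.612/0.612) × 3.9 = 3.9000
  x=3: (0.529/0.612) × 7.3 = 6.3100
  x=4: (0.388/0.612) × 4.1 = 2.5993
  x=5: (0.243/0.612) × 8.0 = 3.1765
  x=6: (0.183/0.612) × 11.5 = 3.4387
Sum = 3.9000 + 6.3100 + 2.5993 + 3.1765 + 3.4387 = 19.4245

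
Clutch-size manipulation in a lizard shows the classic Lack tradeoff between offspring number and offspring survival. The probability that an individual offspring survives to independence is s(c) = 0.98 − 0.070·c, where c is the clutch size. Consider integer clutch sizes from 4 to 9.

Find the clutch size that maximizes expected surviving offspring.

Expected surviving offspring = c × s(c):
  c=4: 4 × 0.700 = 2.800
  c=5: 5 × 0.630 = 3.150
  c=6: 6 × 0.560 = 3.360
  c=7: 7 × 0.490 = 3.430
  c=8: 8 × 0.420 = 3.360
  c=9: 9 × 0.350 = 3.150
Maximum at c = 7 (3.430 surviving offspring).

7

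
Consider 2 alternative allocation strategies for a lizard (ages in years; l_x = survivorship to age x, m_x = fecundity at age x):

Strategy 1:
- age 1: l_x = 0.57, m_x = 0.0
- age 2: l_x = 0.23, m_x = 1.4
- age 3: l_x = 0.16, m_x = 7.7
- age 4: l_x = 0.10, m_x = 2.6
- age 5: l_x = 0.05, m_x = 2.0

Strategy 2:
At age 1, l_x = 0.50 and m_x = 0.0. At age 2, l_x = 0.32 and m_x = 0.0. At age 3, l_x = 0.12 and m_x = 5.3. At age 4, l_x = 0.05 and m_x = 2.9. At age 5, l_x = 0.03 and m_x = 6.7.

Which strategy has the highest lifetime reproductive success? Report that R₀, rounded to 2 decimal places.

1.91

Strategy 1: R₀ = 0.57×0.0 + 0.23×1.4 + 0.16×7.7 + 0.10×2.6 + 0.05×2.0 = 1.9140
Strategy 2: R₀ = 0.50×0.0 + 0.32×0.0 + 0.12×5.3 + 0.05×2.9 + 0.03×6.7 = 0.9820
Highest R₀: strategy 1 with 1.9140.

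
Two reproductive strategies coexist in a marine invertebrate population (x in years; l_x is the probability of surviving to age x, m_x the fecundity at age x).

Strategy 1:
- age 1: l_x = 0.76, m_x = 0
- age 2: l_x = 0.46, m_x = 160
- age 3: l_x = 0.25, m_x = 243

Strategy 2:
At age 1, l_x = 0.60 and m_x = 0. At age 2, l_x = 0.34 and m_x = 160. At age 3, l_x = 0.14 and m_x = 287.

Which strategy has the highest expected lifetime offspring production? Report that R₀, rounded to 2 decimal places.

Strategy 1: R₀ = 0.76×0 + 0.46×160 + 0.25×243 = 134.3500
Strategy 2: R₀ = 0.60×0 + 0.34×160 + 0.14×287 = 94.5800
Highest R₀: strategy 1 with 134.3500.

134.35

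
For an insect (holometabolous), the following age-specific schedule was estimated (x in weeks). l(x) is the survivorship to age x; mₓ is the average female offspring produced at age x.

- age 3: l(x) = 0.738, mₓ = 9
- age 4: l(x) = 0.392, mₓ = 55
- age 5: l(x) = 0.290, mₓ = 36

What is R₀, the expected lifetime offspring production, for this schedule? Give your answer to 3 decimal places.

38.642

R₀ = Σ l(x) mₓ:
  age 3: 0.738 × 9 = 6.6420
  age 4: 0.392 × 55 = 21.5600
  age 5: 0.290 × 36 = 10.4400
R₀ = 6.6420 + 21.5600 + 10.4400 = 38.6420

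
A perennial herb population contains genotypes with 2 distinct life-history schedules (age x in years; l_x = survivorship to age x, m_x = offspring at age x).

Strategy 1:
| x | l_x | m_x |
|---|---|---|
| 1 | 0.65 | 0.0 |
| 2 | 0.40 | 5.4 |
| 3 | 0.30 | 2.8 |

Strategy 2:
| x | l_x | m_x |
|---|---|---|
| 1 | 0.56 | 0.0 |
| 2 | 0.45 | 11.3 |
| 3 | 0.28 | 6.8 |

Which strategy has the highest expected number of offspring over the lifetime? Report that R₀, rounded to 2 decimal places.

Strategy 1: R₀ = 0.65×0.0 + 0.40×5.4 + 0.30×2.8 = 3.0000
Strategy 2: R₀ = 0.56×0.0 + 0.45×11.3 + 0.28×6.8 = 6.9890
Highest R₀: strategy 2 with 6.9890.

6.99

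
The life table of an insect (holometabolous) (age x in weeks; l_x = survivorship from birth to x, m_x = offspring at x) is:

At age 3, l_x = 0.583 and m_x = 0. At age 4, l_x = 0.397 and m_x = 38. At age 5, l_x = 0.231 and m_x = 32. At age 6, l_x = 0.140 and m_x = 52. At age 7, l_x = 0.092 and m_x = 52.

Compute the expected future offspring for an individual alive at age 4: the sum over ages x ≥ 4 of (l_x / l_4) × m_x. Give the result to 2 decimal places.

l_4 = 0.397. Conditional survival from age 4 to x is l_x / l_4.
  x=4: (0.397/0.397) × 38 = 38.0000
  x=5: (0.231/0.397) × 32 = 18.6196
  x=6: (0.140/0.397) × 52 = 18.3375
  x=7: (0.092/0.397) × 52 = 12.0504
Sum = 38.0000 + 18.6196 + 18.3375 + 12.0504 = 87.0076

87.01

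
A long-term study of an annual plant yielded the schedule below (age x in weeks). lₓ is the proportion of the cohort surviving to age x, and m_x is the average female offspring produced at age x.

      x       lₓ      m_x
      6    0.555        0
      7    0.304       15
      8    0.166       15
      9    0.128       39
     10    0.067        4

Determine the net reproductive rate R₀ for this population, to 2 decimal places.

R₀ = Σ lₓ m_x:
  age 6: 0.555 × 0 = 0.0000
  age 7: 0.304 × 15 = 4.5600
  age 8: 0.166 × 15 = 2.4900
  age 9: 0.128 × 39 = 4.9920
  age 10: 0.067 × 4 = 0.2680
R₀ = 0.0000 + 4.5600 + 2.4900 + 4.9920 + 0.2680 = 12.3100

12.31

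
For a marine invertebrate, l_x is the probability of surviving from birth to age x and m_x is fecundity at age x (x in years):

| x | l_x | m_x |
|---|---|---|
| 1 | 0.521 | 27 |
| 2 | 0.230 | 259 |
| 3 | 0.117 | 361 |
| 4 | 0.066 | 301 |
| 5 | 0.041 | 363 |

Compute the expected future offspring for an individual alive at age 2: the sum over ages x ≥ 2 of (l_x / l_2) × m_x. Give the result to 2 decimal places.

l_2 = 0.230. Conditional survival from age 2 to x is l_x / l_2.
  x=2: (0.230/0.230) × 259 = 259.0000
  x=3: (0.117/0.230) × 361 = 183.6391
  x=4: (0.066/0.230) × 301 = 86.3739
  x=5: (0.041/0.230) × 363 = 64.7087
Sum = 259.0000 + 183.6391 + 86.3739 + 64.7087 = 593.7217

593.72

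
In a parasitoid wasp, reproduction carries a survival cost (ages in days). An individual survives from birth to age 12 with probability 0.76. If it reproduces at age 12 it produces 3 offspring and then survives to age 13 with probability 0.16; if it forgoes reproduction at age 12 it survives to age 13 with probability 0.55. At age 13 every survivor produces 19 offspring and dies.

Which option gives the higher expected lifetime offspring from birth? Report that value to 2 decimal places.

7.94

breed at age 12: R₀ = 0.76 × (3 + 0.16 × 19) = 0.76 × 6.0400 = 4.5904
delay to age 13: R₀ = 0.76 × (0.55 × 19) = 0.76 × 10.4500 = 7.9420
Higher: delay to age 13 (7.9420).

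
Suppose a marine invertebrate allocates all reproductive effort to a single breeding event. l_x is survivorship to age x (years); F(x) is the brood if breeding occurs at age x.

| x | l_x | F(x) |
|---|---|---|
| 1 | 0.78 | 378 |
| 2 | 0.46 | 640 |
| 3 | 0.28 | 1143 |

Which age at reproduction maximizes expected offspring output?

3

Expected offspring if breeding at age x = l_x × F(x):
  age 1: 0.78 × 378 = 294.840
  age 2: 0.46 × 640 = 294.400
  age 3: 0.28 × 1143 = 320.040
Maximum at age 3 (320.040).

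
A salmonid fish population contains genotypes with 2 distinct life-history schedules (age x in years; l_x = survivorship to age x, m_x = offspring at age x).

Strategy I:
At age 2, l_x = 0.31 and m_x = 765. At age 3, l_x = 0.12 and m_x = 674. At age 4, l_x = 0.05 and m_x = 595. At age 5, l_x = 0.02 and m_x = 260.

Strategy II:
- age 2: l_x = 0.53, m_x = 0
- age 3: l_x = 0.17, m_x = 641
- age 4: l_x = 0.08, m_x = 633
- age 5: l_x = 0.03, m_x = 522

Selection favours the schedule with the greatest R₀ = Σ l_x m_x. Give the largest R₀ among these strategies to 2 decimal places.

Strategy I: R₀ = 0.31×765 + 0.12×674 + 0.05×595 + 0.02×260 = 352.9800
Strategy II: R₀ = 0.53×0 + 0.17×641 + 0.08×633 + 0.03×522 = 175.2700
Highest R₀: strategy I with 352.9800.

352.98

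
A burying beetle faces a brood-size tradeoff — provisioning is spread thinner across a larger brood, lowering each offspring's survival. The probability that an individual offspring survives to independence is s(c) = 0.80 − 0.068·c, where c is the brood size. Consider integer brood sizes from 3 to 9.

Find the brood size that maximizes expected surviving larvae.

Expected surviving larvae = c × s(c):
  c=3: 3 × 0.596 = 1.788
  c=4: 4 × 0.528 = 2.112
  c=5: 5 × 0.460 = 2.300
  c=6: 6 × 0.392 = 2.352
  c=7: 7 × 0.324 = 2.268
  c=8: 8 × 0.256 = 2.048
  c=9: 9 × 0.188 = 1.692
Maximum at c = 6 (2.352 surviving larvae).

6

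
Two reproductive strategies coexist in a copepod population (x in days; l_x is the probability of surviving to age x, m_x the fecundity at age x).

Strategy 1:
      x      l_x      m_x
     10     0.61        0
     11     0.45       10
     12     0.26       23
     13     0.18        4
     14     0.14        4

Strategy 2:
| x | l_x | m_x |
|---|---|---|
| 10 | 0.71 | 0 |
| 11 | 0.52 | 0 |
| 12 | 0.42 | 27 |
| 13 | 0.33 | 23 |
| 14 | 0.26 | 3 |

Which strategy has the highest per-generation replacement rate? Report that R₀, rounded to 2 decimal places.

Strategy 1: R₀ = 0.61×0 + 0.45×10 + 0.26×23 + 0.18×4 + 0.14×4 = 11.7600
Strategy 2: R₀ = 0.71×0 + 0.52×0 + 0.42×27 + 0.33×23 + 0.26×3 = 19.7100
Highest R₀: strategy 2 with 19.7100.

19.71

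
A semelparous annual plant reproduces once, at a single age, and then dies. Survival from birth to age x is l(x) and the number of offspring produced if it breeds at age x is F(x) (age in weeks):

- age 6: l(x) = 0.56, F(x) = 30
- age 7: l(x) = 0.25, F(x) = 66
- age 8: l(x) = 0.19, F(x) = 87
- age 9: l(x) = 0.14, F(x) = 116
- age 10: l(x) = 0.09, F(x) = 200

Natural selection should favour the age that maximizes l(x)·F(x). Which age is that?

10

Expected offspring if breeding at age x = l(x) × F(x):
  age 6: 0.56 × 30 = 16.800
  age 7: 0.25 × 66 = 16.500
  age 8: 0.19 × 87 = 16.530
  age 9: 0.14 × 116 = 16.240
  age 10: 0.09 × 200 = 18.000
Maximum at age 10 (18.000).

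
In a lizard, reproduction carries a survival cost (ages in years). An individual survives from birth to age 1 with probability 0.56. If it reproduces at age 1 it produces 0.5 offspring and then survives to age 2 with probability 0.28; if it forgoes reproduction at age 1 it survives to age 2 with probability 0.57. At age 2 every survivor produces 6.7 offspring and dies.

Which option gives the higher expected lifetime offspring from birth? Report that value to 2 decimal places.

breed at age 1: R₀ = 0.56 × (0.5 + 0.28 × 6.7) = 0.56 × 2.3760 = 1.3306
delay to age 2: R₀ = 0.56 × (0.57 × 6.7) = 0.56 × 3.8190 = 2.1386
Higher: delay to age 2 (2.1386).

2.14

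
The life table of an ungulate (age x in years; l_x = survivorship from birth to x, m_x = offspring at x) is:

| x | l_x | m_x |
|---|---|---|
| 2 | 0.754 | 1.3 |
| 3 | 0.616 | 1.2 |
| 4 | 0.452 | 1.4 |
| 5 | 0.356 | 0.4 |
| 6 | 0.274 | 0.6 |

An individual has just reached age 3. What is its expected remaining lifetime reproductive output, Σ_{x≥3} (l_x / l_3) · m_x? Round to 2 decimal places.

2.73

l_3 = 0.616. Conditional survival from age 3 to x is l_x / l_3.
  x=3: (0.616/0.616) × 1.2 = 1.2000
  x=4: (0.452/0.616) × 1.4 = 1.0273
  x=5: (0.356/0.616) × 0.4 = 0.2312
  x=6: (0.274/0.616) × 0.6 = 0.2669
Sum = 1.2000 + 1.0273 + 0.2312 + 0.2669 = 2.7253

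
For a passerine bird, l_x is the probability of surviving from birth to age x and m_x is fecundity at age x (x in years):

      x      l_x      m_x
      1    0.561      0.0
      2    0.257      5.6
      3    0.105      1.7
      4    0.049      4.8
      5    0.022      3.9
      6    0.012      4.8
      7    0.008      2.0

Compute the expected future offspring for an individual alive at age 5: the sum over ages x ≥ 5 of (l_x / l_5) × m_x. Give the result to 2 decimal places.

7.25

l_5 = 0.022. Conditional survival from age 5 to x is l_x / l_5.
  x=5: (0.022/0.022) × 3.9 = 3.9000
  x=6: (0.012/0.022) × 4.8 = 2.6182
  x=7: (0.008/0.022) × 2.0 = 0.7273
Sum = 3.9000 + 2.6182 + 0.7273 = 7.2455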